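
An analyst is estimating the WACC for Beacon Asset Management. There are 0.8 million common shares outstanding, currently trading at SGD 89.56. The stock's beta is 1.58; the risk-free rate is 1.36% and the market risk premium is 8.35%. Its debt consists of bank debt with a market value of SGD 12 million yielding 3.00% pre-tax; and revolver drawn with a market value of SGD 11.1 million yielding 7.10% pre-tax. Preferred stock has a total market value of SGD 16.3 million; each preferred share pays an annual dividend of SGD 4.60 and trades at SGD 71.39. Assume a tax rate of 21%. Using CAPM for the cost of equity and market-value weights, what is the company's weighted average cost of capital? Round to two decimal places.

Cost of equity via CAPM: Re = 1.36% + 1.58 × 8.35% = 14.5530%.
Cost of preferred: Rp = 4.6 / 71.39 = 6.4435%.
Market value of equity E = 89.56 × 0.8m = 71.648m.
Total capital V = 71.648 + 16.3 + 12 + 11.1 = 111.048.
Equity: weight = 71.648/111.048 = 0.6452; cost = 14.553%.
Preferred: weight = 16.3/111.048 = 0.1468; cost = 6.4435%.
Bank debt: weight = 12/111.048 = 0.1081; after-tax cost = 3% × (1 − 21%) = 2.3700%.
Revolver drawn: weight = 11.1/111.048 = 0.1000; after-tax cost = 7.1% × (1 − 21%) = 5.6090%.
WACC = 0.6452 × 14.5530% + 0.1468 × 6.4435% + 0.1081 × 2.3700% + 0.1000 × 5.6090% = 11.1521%.

11.15%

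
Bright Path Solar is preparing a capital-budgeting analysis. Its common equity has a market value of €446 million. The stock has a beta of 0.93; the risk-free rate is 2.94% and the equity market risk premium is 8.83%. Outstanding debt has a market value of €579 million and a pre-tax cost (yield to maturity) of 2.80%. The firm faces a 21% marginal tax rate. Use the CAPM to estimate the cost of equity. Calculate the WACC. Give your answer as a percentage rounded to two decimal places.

Cost of equity via CAPM: Re = 2.94% + 0.93 × 8.83% = 11.1519%.
Total capital V = 446 + 579 = 1025.
Equity: weight = 446/1025 = 0.4351; cost = 11.1519%.
Debt: weight = 579/1025 = 0.5649; after-tax cost = 2.8% × (1 − 21%) = 2.2120%.
WACC = 0.4351 × 11.1519% + 0.5649 × 2.2120% = 6.1019%.

6.10%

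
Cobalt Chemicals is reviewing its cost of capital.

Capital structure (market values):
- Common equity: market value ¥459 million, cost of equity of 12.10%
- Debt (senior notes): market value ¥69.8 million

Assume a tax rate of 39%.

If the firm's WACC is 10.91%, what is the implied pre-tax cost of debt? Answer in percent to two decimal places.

5.06%

Total capital V = 459 + 69.8 = 528.8.
Equity weight = 459/528.8 = 0.8680.
Senior notes weight = 69.8/528.8 = 0.1320.
Equity contribution = 0.8680 × 12.1% = 10.5028%.
Remaining for debt = 10.91% − 10.5028% = 0.4072%.
Rd × (1 − 39%) × 0.1320 = 0.4072%  ⇒  Rd = 5.0568%.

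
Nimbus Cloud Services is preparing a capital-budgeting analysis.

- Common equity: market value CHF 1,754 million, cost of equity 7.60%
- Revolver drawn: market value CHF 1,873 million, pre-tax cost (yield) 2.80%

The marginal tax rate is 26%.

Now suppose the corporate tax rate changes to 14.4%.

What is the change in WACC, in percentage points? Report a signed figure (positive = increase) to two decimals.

Current WACC:
Total capital V = 1754 + 1873 = 3627.
Equity: weight = 1754/3627 = 0.4836; cost = 7.6%.
Revolver drawn: weight = 1873/3627 = 0.5164; after-tax cost = 2.8% × (1 − 26%) = 2.0720%.
WACC = 0.4836 × 7.6000% + 0.5164 × 2.0720% = 4.7453%.
After the change:
Total capital V = 1754 + 1873 = 3627.
Equity: weight = 1754/3627 = 0.4836; cost = 7.6%.
Revolver drawn: weight = 1873/3627 = 0.5164; after-tax cost = 2.8% × (1 − 14.4%) = 2.3968%.
WACC = 0.4836 × 7.6000% + 0.5164 × 2.3968% = 4.9130%.
Change in WACC = 4.9130% − 4.7453% = 0.1677 pp.

+0.17 pp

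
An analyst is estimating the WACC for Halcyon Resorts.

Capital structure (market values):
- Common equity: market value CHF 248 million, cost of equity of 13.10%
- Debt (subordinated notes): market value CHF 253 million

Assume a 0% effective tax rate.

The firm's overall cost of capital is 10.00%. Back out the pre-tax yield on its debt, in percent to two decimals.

Total capital V = 248 + 253 = 501.
Equity weight = 248/501 = 0.4950.
Subordinated notes weight = 253/501 = 0.5050.
Equity contribution = 0.4950 × 13.1% = 6.4846%.
Remaining for debt = 10.0% − 6.4846% = 3.5154%.
Rd × (1 − 0%) × 0.5050 = 3.5154%  ⇒  Rd = 6.9613%.

6.96%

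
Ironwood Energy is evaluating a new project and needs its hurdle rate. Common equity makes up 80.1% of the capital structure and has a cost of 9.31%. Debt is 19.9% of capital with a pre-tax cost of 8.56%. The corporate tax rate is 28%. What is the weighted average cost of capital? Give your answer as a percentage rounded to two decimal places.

After-tax cost of debt = 8.56% × (1 − 28%) = 6.1632%.
WACC = 0.801 × 9.3100% + 0.199 × 6.1632% = 8.6838%.

8.68%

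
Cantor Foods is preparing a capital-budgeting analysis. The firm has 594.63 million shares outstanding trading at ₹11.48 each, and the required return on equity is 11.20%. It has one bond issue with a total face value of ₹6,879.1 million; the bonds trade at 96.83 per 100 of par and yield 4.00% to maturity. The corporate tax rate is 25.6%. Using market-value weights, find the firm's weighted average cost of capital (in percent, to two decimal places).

Market value of equity E = 11.48 × 594.63m = 6826.3524m. Market value of debt D = 6879.1m × 96.83/100 = 6661.03253m.
Total capital V = 6826.3524 + 6661.03253 = 13487.38493.
Equity: weight = 6826.3524/13487.38493 = 0.5061; cost = 11.2%.
Bonds outstanding: weight = 6661.03253/13487.38493 = 0.4939; after-tax cost = 4% × (1 − 25.6%) = 2.9760%.
WACC = 0.5061 × 11.2000% + 0.4939 × 2.9760% = 7.1384%.

7.14%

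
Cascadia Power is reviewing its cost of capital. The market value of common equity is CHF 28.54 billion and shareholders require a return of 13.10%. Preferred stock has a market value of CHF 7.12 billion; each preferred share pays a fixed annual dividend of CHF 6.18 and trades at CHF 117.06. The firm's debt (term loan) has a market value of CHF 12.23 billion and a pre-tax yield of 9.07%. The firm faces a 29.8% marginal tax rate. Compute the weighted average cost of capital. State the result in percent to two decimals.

10.22%

Cost of preferred: Rp = 6.18 / 117.06 = 5.2793%.
Total capital V = 28.54 + 7.12 + 12.23 = 47.89.
Equity: weight = 28.54/47.89 = 0.5959; cost = 13.1%.
Preferred: weight = 7.12/47.89 = 0.1487; cost = 5.2793%.
Term loan: weight = 12.23/47.89 = 0.2554; after-tax cost = 9.07% × (1 − 29.8%) = 6.3671%.
WACC = 0.5959 × 13.1000% + 0.1487 × 5.2793% + 0.2554 × 6.3671% = 10.2178%.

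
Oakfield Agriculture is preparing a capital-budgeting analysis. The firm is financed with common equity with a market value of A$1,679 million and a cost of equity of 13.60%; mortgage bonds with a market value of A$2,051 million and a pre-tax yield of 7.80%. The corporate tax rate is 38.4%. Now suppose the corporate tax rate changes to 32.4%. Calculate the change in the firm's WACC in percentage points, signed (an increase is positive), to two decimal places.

+0.26 pp

Current WACC:
Total capital V = 1679 + 2051 = 3730.
Equity: weight = 1679/3730 = 0.4501; cost = 13.6%.
Mortgage bonds: weight = 2051/3730 = 0.5499; after-tax cost = 7.8% × (1 − 38.4%) = 4.8048%.
WACC = 0.4501 × 13.6000% + 0.5499 × 4.8048% = 8.7638%.
After the change:
Total capital V = 1679 + 2051 = 3730.
Equity: weight = 1679/3730 = 0.4501; cost = 13.6%.
Mortgage bonds: weight = 2051/3730 = 0.5499; after-tax cost = 7.8% × (1 − 32.4%) = 5.2728%.
WACC = 0.4501 × 13.6000% + 0.5499 × 5.2728% = 9.0212%.
Change in WACC = 9.0212% − 8.7638% = 0.2573 pp.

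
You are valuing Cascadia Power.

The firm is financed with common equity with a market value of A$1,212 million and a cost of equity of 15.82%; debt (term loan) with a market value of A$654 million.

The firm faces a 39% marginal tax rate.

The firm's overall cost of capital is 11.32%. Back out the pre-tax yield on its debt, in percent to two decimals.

Total capital V = 1212 + 654 = 1866.
Equity weight = 1212/1866 = 0.6495.
Term loan weight = 654/1866 = 0.3505.
Equity contribution = 0.6495 × 15.82% = 10.2754%.
Remaining for debt = 11.32% − 10.2754% = 1.0446%.
Rd × (1 − 39%) × 0.3505 = 1.0446%  ⇒  Rd = 4.8861%.

4.89%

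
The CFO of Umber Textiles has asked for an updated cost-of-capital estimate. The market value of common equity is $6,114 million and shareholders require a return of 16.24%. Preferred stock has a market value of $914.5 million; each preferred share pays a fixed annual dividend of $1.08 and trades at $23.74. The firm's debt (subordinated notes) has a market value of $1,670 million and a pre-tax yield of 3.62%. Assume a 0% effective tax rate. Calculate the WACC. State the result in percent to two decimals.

Cost of preferred: Rp = 1.08 / 23.74 = 4.5493%.
Total capital V = 6114 + 914.5 + 1670 = 8698.5.
Equity: weight = 6114/8698.5 = 0.7029; cost = 16.24%.
Preferred: weight = 914.5/8698.5 = 0.1051; cost = 4.5493%.
Subordinated notes: weight = 1670/8698.5 = 0.1920; after-tax cost = 3.62% × (1 − 0%) = 3.6200%.
WACC = 0.7029 × 16.2400% + 0.1051 × 4.5493% + 0.1920 × 3.6200% = 12.5880%.

12.59%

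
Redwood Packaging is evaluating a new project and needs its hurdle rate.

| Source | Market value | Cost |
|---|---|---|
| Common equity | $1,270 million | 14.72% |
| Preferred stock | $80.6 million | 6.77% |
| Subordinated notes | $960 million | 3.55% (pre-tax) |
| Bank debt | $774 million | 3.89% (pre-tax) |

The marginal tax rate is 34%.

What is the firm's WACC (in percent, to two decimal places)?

7.61%

Total capital V = 1270 + 80.6 + 960 + 774 = 3084.6.
Equity: weight = 1270/3084.6 = 0.4117; cost = 14.72%.
Preferred: weight = 80.6/3084.6 = 0.0261; cost = 6.77%.
Subordinated notes: weight = 960/3084.6 = 0.3112; after-tax cost = 3.55% × (1 − 34%) = 2.3430%.
Bank debt: weight = 774/3084.6 = 0.2509; after-tax cost = 3.89% × (1 − 34%) = 2.5674%.
WACC = 0.4117 × 14.7200% + 0.0261 × 6.7700% + 0.3112 × 2.3430% + 0.2509 × 2.5674% = 7.6109%.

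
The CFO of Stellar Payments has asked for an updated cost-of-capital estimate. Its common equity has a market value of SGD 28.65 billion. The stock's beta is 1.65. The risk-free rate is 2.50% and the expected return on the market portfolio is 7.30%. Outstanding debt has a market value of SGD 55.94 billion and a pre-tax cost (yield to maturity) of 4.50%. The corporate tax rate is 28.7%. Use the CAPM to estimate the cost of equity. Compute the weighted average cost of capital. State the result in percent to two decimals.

Market risk premium = 7.3% − 2.5% = 4.8%.
Cost of equity via CAPM: Re = 2.5% + 1.65 × 4.8% = 10.4200%.
Total capital V = 28.65 + 55.94 = 84.59.
Equity: weight = 28.65/84.59 = 0.3387; cost = 10.42%.
Debt: weight = 55.94/84.59 = 0.6613; after-tax cost = 4.5% × (1 − 28.7%) = 3.2085%.
WACC = 0.3387 × 10.4200% + 0.6613 × 3.2085% = 5.6510%.

5.65%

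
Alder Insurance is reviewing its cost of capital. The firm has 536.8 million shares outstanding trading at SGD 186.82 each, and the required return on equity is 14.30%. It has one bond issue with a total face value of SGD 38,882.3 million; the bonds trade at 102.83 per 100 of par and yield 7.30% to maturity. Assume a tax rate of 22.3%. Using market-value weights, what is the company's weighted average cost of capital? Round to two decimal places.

Market value of equity E = 186.82 × 536.8m = 100284.976m. Market value of debt D = 38882.3m × 102.83/100 = 39982.66909m.
Total capital V = 100284.976 + 39982.66909 = 140267.64509.
Equity: weight = 100284.976/140267.64509 = 0.7150; cost = 14.3%.
Bonds outstanding: weight = 39982.66909/140267.64509 = 0.2850; after-tax cost = 7.3% × (1 − 22.3%) = 5.6721%.
WACC = 0.7150 × 14.3000% + 0.2850 × 5.6721% = 11.8407%.

11.84%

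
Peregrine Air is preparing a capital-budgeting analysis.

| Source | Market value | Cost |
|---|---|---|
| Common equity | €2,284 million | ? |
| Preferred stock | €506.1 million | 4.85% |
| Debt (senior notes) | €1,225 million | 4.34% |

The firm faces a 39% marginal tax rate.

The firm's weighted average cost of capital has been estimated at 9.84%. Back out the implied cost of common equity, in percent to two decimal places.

Total capital V = 2284 + 506.1 + 1225 = 4015.1.
Equity weight = 2284/4015.1 = 0.5689.
Preferred weight = 506.1/4015.1 = 0.1260.
Senior notes weight = 1225/4015.1 = 0.3051.
Debt contribution = 0.3051 × 4.34% × (1 − 39%) = 0.8077%.
Preferred contribution = 0.1260 × 4.85% = 0.6113%.
Required equity contribution = 9.84% − 1.4191% = 8.4209%.
Re = 8.4209% / 0.5689 = 14.8034%.

14.80%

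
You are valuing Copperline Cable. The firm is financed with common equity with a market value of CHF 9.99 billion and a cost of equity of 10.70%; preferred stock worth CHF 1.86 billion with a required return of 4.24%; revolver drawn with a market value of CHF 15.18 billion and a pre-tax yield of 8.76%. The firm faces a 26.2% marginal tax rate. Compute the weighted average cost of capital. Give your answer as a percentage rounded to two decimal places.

Total capital V = 9.99 + 1.86 + 15.18 = 27.03.
Equity: weight = 9.99/27.03 = 0.3696; cost = 10.7%.
Preferred: weight = 1.86/27.03 = 0.0688; cost = 4.24%.
Revolver drawn: weight = 15.18/27.03 = 0.5616; after-tax cost = 8.76% × (1 − 26.2%) = 6.4649%.
WACC = 0.3696 × 10.7000% + 0.0688 × 4.2400% + 0.5616 × 6.4649% = 7.8770%.

7.88%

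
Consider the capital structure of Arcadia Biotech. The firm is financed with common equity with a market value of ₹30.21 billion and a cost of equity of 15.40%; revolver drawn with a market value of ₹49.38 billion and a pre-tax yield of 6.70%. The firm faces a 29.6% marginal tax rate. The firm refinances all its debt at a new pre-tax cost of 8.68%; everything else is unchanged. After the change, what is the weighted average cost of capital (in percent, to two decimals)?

After the change:
Total capital V = 30.21 + 49.38 = 79.59.
Equity: weight = 30.21/79.59 = 0.3796; cost = 15.4%.
Revolver drawn: weight = 49.38/79.59 = 0.6204; after-tax cost = 8.68% × (1 − 29.6%) = 6.1107%.
WACC = 0.3796 × 15.4000% + 0.6204 × 6.1107% = 9.6367%.

9.64%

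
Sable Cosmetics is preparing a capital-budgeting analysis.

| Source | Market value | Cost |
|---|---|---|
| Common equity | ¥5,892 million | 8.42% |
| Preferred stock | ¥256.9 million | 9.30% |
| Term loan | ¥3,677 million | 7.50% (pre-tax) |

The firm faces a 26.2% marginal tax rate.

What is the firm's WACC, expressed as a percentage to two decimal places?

7.36%

Total capital V = 5892 + 256.9 + 3677 = 9825.9.
Equity: weight = 5892/9825.9 = 0.5996; cost = 8.42%.
Preferred: weight = 256.9/9825.9 = 0.0261; cost = 9.3%.
Term loan: weight = 3677/9825.9 = 0.3742; after-tax cost = 7.5% × (1 − 26.2%) = 5.5350%.
WACC = 0.5996 × 8.4200% + 0.0261 × 9.3000% + 0.3742 × 5.5350% = 7.3634%.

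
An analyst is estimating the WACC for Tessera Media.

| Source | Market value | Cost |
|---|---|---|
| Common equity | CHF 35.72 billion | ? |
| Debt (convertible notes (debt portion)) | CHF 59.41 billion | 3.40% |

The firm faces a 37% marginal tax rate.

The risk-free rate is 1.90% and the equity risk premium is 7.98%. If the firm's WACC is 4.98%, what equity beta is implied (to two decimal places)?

0.98

Total capital V = 35.72 + 59.41 = 95.13.
Equity weight = 35.72/95.13 = 0.3755.
Convertible notes (debt portion) weight = 59.41/95.13 = 0.6245.
Debt contribution = 0.6245 × 3.4% × (1 − 37%) = 1.3377%.
Required equity contribution = 4.98% − 1.3377% = 3.6423%  ⇒  Re = 9.7002%.
CAPM: 9.7002% = 1.9% + β × 7.98%  ⇒  β = 0.9775.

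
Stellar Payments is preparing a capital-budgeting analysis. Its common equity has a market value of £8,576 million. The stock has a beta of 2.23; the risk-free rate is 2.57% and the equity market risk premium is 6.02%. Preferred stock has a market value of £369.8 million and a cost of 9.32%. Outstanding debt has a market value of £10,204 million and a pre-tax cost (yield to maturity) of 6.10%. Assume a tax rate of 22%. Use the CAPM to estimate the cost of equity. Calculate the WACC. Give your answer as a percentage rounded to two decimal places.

9.88%

Cost of equity via CAPM: Re = 2.57% + 2.23 × 6.02% = 15.9946%.
Total capital V = 8576 + 369.8 + 10204 = 19149.8.
Equity: weight = 8576/19149.8 = 0.4478; cost = 15.9946%.
Preferred: weight = 369.8/19149.8 = 0.0193; cost = 9.32%.
Debt: weight = 10204/19149.8 = 0.5329; after-tax cost = 6.1% × (1 − 22%) = 4.7580%.
WACC = 0.4478 × 15.9946% + 0.0193 × 9.3200% + 0.5329 × 4.7580% = 9.8783%.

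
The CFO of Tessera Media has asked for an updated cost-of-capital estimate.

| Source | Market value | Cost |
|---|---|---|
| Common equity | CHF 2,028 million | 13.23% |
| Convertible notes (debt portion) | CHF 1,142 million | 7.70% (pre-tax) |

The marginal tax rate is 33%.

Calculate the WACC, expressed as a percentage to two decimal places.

Total capital V = 2028 + 1142 = 3170.
Equity: weight = 2028/3170 = 0.6397; cost = 13.23%.
Convertible notes (debt portion): weight = 1142/3170 = 0.3603; after-tax cost = 7.7% × (1 − 33%) = 5.1590%.
WACC = 0.6397 × 13.2300% + 0.3603 × 5.1590% = 10.3224%.

10.32%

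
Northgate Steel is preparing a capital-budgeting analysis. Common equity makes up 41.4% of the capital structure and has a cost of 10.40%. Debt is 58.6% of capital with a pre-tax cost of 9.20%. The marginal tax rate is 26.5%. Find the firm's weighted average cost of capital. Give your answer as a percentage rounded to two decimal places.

8.27%

After-tax cost of debt = 9.2% × (1 − 26.5%) = 6.7620%.
WACC = 0.414 × 10.4000% + 0.586 × 6.7620% = 8.2681%.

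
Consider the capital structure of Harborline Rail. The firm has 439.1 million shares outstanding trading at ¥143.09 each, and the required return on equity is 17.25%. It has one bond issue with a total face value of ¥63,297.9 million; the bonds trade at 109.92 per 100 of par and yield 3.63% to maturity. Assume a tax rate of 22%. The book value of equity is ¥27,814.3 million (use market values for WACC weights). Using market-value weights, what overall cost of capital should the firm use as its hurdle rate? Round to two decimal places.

9.67%

Market value of equity E = 143.09 × 439.1m = 62830.819m. Market value of debt D = 63297.9m × 109.92/100 = 69577.05168m.
Total capital V = 62830.819 + 69577.05168 = 132407.87068.
Equity: weight = 62830.819/132407.87068 = 0.4745; cost = 17.25%.
Bonds outstanding: weight = 69577.05168/132407.87068 = 0.5255; after-tax cost = 3.63% × (1 − 22%) = 2.8314%.
WACC = 0.4745 × 17.2500% + 0.5255 × 2.8314% = 9.6734%.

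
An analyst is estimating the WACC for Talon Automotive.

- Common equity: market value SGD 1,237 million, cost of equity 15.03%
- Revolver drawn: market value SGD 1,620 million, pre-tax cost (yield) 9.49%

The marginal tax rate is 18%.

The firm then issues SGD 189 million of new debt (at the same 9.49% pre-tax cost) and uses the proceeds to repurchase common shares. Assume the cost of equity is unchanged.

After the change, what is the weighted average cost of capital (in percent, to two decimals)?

After the change:
Total capital V = 1048 + 1809 = 2857.
Equity: weight = 1048/2857 = 0.3668; cost = 15.03%.
Revolver drawn: weight = 1809/2857 = 0.6332; after-tax cost = 9.49% × (1 − 18%) = 7.7818%.
WACC = 0.3668 × 15.0300% + 0.6332 × 7.7818% = 10.4406%.

10.44%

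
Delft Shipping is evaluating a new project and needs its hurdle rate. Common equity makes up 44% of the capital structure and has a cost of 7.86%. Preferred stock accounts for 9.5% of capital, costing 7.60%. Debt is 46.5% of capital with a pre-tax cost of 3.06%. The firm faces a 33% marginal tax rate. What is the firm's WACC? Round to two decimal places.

After-tax cost of debt = 3.06% × (1 − 33%) = 2.0502%.
WACC = 0.440 × 7.8600% + 0.095 × 7.6000% + 0.465 × 2.0502% = 5.1337%.

5.13%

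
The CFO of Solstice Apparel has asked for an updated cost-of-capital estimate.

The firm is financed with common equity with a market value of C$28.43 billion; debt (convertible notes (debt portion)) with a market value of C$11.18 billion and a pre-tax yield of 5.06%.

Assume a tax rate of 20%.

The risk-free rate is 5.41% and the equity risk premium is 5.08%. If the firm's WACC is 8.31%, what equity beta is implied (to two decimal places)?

Total capital V = 28.43 + 11.18 = 39.61.
Equity weight = 28.43/39.61 = 0.7177.
Convertible notes (debt portion) weight = 11.18/39.61 = 0.2823.
Debt contribution = 0.2823 × 5.06% × (1 − 20%) = 1.1426%.
Required equity contribution = 8.31% − 1.1426% = 7.1674%  ⇒  Re = 9.9860%.
CAPM: 9.9860% = 5.41% + β × 5.08%  ⇒  β = 0.9008.

0.90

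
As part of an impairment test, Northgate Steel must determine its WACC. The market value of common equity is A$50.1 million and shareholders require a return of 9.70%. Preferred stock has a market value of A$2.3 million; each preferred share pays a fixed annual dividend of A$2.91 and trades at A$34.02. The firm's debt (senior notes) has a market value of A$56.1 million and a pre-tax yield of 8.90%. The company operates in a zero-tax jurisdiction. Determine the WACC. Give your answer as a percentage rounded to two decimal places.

9.26%

Cost of preferred: Rp = 2.91 / 34.02 = 8.5538%.
Total capital V = 50.1 + 2.3 + 56.1 = 108.5.
Equity: weight = 50.1/108.5 = 0.4618; cost = 9.7%.
Preferred: weight = 2.3/108.5 = 0.0212; cost = 8.5538%.
Senior notes: weight = 56.1/108.5 = 0.5171; after-tax cost = 8.9% × (1 − 0%) = 8.9000%.
WACC = 0.4618 × 9.7000% + 0.0212 × 8.5538% + 0.5171 × 8.9000% = 9.2621%.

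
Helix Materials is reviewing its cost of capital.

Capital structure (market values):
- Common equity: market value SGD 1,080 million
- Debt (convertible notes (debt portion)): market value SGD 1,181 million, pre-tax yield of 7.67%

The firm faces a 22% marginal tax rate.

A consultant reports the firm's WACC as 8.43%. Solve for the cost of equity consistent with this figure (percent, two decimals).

Total capital V = 1080 + 1181 = 2261.
Equity weight = 1080/2261 = 0.4777.
Convertible notes (debt portion) weight = 1181/2261 = 0.5223.
Debt contribution = 0.5223 × 7.67% × (1 − 22%) = 3.1249%.
Required equity contribution = 8.43% − 3.1249% = 5.3051%.
Re = 5.3051% / 0.4777 = 11.1063%.

11.11%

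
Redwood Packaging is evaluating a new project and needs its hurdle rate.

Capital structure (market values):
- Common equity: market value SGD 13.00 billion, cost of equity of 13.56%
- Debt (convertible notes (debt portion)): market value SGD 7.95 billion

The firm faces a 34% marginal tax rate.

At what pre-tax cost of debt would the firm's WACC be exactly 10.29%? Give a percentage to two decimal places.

Total capital V = 13 + 7.95 = 20.95.
Equity weight = 13/20.95 = 0.6205.
Convertible notes (debt portion) weight = 7.95/20.95 = 0.3795.
Equity contribution = 0.6205 × 13.56% = 8.4143%.
Remaining for debt = 10.29% − 8.4143% = 1.8757%.
Rd × (1 − 34%) × 0.3795 = 1.8757%  ⇒  Rd = 7.4891%.

7.49%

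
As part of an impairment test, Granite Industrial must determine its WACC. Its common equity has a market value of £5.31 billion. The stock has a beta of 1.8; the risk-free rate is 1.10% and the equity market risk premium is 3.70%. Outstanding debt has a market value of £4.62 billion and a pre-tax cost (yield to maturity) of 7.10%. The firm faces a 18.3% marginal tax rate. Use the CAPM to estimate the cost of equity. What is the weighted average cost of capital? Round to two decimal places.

Cost of equity via CAPM: Re = 1.1% + 1.8 × 3.7% = 7.7600%.
Total capital V = 5.31 + 4.62 = 9.93.
Equity: weight = 5.31/9.93 = 0.5347; cost = 7.76%.
Debt: weight = 4.62/9.93 = 0.4653; after-tax cost = 7.1% × (1 − 18.3%) = 5.8007%.
WACC = 0.5347 × 7.7600% + 0.4653 × 5.8007% = 6.8484%.

6.85%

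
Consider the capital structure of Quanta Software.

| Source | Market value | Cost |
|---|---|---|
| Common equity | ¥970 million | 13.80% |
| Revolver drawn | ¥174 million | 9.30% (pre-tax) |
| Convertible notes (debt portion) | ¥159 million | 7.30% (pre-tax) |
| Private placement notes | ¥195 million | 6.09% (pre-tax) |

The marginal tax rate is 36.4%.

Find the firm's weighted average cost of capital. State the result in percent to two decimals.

Total capital V = 970 + 174 + 159 + 195 = 1498.
Equity: weight = 970/1498 = 0.6475; cost = 13.8%.
Revolver drawn: weight = 174/1498 = 0.1162; after-tax cost = 9.3% × (1 − 36.4%) = 5.9148%.
Convertible notes (debt portion): weight = 159/1498 = 0.1061; after-tax cost = 7.3% × (1 − 36.4%) = 4.6428%.
Private placement notes: weight = 195/1498 = 0.1302; after-tax cost = 6.09% × (1 − 36.4%) = 3.8732%.
WACC = 0.6475 × 13.8000% + 0.1162 × 5.9148% + 0.1061 × 4.6428% + 0.1302 × 3.8732% = 10.6199%.

10.62%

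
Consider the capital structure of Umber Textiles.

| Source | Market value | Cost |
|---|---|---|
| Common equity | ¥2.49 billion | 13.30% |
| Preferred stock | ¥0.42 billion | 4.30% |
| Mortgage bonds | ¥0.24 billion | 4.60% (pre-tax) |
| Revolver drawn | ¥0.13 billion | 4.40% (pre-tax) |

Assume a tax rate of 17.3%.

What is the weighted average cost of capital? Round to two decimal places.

Total capital V = 2.49 + 0.42 + 0.24 + 0.13 = 3.28.
Equity: weight = 2.49/3.28 = 0.7591; cost = 13.3%.
Preferred: weight = 0.42/3.28 = 0.1280; cost = 4.3%.
Mortgage bonds: weight = 0.24/3.28 = 0.0732; after-tax cost = 4.6% × (1 − 17.3%) = 3.8042%.
Revolver drawn: weight = 0.13/3.28 = 0.0396; after-tax cost = 4.4% × (1 − 17.3%) = 3.6388%.
WACC = 0.7591 × 13.3000% + 0.1280 × 4.3000% + 0.0732 × 3.8042% + 0.0396 × 3.6388% = 11.0698%.

11.07%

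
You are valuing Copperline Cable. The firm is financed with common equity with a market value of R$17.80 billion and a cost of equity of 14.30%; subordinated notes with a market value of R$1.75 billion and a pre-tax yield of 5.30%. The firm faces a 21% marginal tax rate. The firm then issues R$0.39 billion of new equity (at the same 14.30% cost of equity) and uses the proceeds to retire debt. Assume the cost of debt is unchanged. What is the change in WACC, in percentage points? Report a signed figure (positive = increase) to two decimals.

+0.20 pp

Current WACC:
Total capital V = 17.8 + 1.75 = 19.55.
Equity: weight = 17.8/19.55 = 0.9105; cost = 14.3%.
Subordinated notes: weight = 1.75/19.55 = 0.0895; after-tax cost = 5.3% × (1 − 21%) = 4.1870%.
WACC = 0.9105 × 14.3000% + 0.0895 × 4.1870% = 13.3947%.
After the change:
Total capital V = 18.19 + 1.36 = 19.55.
Equity: weight = 18.19/19.55 = 0.9304; cost = 14.3%.
Subordinated notes: weight = 1.36/19.55 = 0.0696; after-tax cost = 5.3% × (1 − 21%) = 4.1870%.
WACC = 0.9304 × 14.3000% + 0.0696 × 4.1870% = 13.5965%.
Change in WACC = 13.5965% − 13.3947% = 0.2017 pp.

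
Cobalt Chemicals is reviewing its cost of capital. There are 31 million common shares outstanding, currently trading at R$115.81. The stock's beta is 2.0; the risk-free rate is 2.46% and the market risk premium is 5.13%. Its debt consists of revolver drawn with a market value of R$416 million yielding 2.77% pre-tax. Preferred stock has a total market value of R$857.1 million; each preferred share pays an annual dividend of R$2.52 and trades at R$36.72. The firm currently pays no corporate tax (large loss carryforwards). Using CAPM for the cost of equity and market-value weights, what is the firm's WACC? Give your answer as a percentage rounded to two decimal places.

10.84%

Cost of equity via CAPM: Re = 2.46% + 2.0 × 5.13% = 12.7200%.
Cost of preferred: Rp = 2.52 / 36.72 = 6.8627%.
Market value of equity E = 115.81 × 31m = 3590.11m.
Total capital V = 3590.11 + 857.1 + 416 = 4863.21.
Equity: weight = 3590.11/4863.21 = 0.7382; cost = 12.72%.
Preferred: weight = 857.1/4863.21 = 0.1762; cost = 6.8627%.
Revolver drawn: weight = 416/4863.21 = 0.0855; after-tax cost = 2.77% × (1 − 0%) = 2.7700%.
WACC = 0.7382 × 12.7200% + 0.1762 × 6.8627% + 0.0855 × 2.7700% = 10.8366%.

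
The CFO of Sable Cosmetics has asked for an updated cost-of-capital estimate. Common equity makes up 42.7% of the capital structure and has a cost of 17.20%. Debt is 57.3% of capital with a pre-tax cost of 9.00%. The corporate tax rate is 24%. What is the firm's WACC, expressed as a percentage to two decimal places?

11.26%

After-tax cost of debt = 9% × (1 − 24%) = 6.8400%.
WACC = 0.427 × 17.2000% + 0.573 × 6.8400% = 11.2637%.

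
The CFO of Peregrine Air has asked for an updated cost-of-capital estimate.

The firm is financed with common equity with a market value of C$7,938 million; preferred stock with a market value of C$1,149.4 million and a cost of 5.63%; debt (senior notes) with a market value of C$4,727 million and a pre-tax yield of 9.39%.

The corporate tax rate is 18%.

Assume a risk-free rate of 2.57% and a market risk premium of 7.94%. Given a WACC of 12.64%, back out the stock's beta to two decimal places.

Total capital V = 7938 + 1149.4 + 4727 = 13814.4.
Equity weight = 7938/13814.4 = 0.5746.
Preferred weight = 1149.4/13814.4 = 0.0832.
Senior notes weight = 4727/13814.4 = 0.3422.
Debt contribution = 0.3422 × 9.39% × (1 − 18%) = 2.6347%.
Preferred contribution = 0.0832 × 5.63% = 0.4684%.
Required equity contribution = 12.64% − 3.1031% = 9.5369%  ⇒  Re = 16.5969%.
CAPM: 16.5969% = 2.57% + β × 7.94%  ⇒  β = 1.7666.

1.77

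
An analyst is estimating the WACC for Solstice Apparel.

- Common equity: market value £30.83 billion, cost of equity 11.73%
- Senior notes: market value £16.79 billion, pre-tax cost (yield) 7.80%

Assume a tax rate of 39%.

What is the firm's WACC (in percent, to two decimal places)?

9.27%

Total capital V = 30.83 + 16.79 = 47.62.
Equity: weight = 30.83/47.62 = 0.6474; cost = 11.73%.
Senior notes: weight = 16.79/47.62 = 0.3526; after-tax cost = 7.8% × (1 − 39%) = 4.7580%.
WACC = 0.6474 × 11.7300% + 0.3526 × 4.7580% = 9.2718%.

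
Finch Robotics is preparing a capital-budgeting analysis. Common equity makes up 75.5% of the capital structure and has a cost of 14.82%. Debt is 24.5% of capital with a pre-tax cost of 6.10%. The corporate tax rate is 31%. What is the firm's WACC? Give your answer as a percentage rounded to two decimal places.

After-tax cost of debt = 6.1% × (1 − 31%) = 4.2090%.
WACC = 0.755 × 14.8200% + 0.245 × 4.2090% = 12.2203%.

12.22%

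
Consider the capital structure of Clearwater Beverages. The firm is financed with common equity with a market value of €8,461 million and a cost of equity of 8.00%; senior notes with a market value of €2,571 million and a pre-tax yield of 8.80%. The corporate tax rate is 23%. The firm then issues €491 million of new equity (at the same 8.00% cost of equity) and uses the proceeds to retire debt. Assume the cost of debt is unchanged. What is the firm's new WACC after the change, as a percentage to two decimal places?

After the change:
Total capital V = 8952 + 2080 = 11032.
Equity: weight = 8952/11032 = 0.8115; cost = 8%.
Senior notes: weight = 2080/11032 = 0.1885; after-tax cost = 8.8% × (1 − 23%) = 6.7760%.
WACC = 0.8115 × 8.0000% + 0.1885 × 6.7760% = 7.7692%.

7.77%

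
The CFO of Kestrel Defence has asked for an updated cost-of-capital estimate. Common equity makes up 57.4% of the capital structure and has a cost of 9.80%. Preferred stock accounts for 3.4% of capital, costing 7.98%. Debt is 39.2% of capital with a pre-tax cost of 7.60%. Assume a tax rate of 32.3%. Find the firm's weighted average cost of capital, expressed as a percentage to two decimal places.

After-tax cost of debt = 7.6% × (1 − 32.3%) = 5.1452%.
WACC = 0.574 × 9.8000% + 0.034 × 7.9800% + 0.392 × 5.1452% = 7.9134%.

7.91%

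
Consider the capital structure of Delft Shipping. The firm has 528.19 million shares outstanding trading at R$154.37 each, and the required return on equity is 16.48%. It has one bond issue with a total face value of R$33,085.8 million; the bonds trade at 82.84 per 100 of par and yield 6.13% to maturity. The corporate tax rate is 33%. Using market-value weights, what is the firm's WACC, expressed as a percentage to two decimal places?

13.37%

Market value of equity E = 154.37 × 528.19m = 81536.6903m. Market value of debt D = 33085.8m × 82.84/100 = 27408.27672m.
Total capital V = 81536.6903 + 27408.27672 = 108944.96702.
Equity: weight = 81536.6903/108944.96702 = 0.7484; cost = 16.48%.
Bonds outstanding: weight = 27408.27672/108944.96702 = 0.2516; after-tax cost = 6.13% × (1 − 33%) = 4.1071%.
WACC = 0.7484 × 16.4800% + 0.2516 × 4.1071% = 13.3672%.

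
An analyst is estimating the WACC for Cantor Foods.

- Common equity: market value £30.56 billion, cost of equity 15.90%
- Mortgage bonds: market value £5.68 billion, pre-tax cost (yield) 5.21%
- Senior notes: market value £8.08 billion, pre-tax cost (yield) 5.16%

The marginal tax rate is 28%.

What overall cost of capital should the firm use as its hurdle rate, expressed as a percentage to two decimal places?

Total capital V = 30.56 + 5.68 + 8.08 = 44.32.
Equity: weight = 30.56/44.32 = 0.6895; cost = 15.9%.
Mortgage bonds: weight = 5.68/44.32 = 0.1282; after-tax cost = 5.21% × (1 − 28%) = 3.7512%.
Senior notes: weight = 8.08/44.32 = 0.1823; after-tax cost = 5.16% × (1 − 28%) = 3.7152%.
WACC = 0.6895 × 15.9000% + 0.1282 × 3.7512% + 0.1823 × 3.7152% = 12.1216%.

12.12%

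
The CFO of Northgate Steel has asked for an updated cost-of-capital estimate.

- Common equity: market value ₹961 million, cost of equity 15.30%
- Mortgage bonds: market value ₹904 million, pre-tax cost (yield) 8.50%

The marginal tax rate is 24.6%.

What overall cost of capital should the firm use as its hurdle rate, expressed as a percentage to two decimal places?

10.99%

Total capital V = 961 + 904 = 1865.
Equity: weight = 961/1865 = 0.5153; cost = 15.3%.
Mortgage bonds: weight = 904/1865 = 0.4847; after-tax cost = 8.5% × (1 − 24.6%) = 6.4090%.
WACC = 0.5153 × 15.3000% + 0.4847 × 6.4090% = 10.9904%.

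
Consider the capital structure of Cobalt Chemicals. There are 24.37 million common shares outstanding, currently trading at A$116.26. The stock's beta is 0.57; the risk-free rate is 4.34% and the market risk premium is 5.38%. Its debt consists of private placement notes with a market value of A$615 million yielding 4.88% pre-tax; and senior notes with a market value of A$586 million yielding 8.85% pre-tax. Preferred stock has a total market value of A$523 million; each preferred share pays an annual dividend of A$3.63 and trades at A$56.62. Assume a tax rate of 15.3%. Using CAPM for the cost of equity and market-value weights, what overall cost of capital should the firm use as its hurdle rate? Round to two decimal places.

Cost of equity via CAPM: Re = 4.34% + 0.57 × 5.38% = 7.4066%.
Cost of preferred: Rp = 3.63 / 56.62 = 6.4112%.
Market value of equity E = 116.26 × 24.37m = 2833.2562m.
Total capital V = 2833.2562 + 523 + 615 + 586 = 4557.2562.
Equity: weight = 2833.2562/4557.2562 = 0.6217; cost = 7.4066%.
Preferred: weight = 523/4557.2562 = 0.1148; cost = 6.4112%.
Private placement notes: weight = 615/4557.2562 = 0.1349; after-tax cost = 4.88% × (1 − 15.3%) = 4.1334%.
Senior notes: weight = 586/4557.2562 = 0.1286; after-tax cost = 8.85% × (1 − 15.3%) = 7.4959%.
WACC = 0.6217 × 7.4066% + 0.1148 × 6.4112% + 0.1349 × 4.1334% + 0.1286 × 7.4959% = 6.8621%.

6.86%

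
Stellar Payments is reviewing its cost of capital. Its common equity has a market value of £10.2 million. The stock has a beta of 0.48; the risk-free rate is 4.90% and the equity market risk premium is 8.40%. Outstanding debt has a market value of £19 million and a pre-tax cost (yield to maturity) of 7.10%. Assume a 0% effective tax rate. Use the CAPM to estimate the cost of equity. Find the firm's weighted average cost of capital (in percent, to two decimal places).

7.74%

Cost of equity via CAPM: Re = 4.9% + 0.48 × 8.4% = 8.9320%.
Total capital V = 10.2 + 19 = 29.2.
Equity: weight = 10.2/29.2 = 0.3493; cost = 8.932%.
Debt: weight = 19/29.2 = 0.6507; after-tax cost = 7.1% × (1 − 0%) = 7.1000%.
WACC = 0.3493 × 8.9320% + 0.6507 × 7.1000% = 7.7399%.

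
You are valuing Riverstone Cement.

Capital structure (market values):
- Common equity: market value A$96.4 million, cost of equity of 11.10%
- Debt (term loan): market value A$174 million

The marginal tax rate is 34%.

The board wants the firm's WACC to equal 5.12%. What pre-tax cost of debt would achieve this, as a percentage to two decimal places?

Total capital V = 96.4 + 174 = 270.4.
Equity weight = 96.4/270.4 = 0.3565.
Term loan weight = 174/270.4 = 0.6435.
Equity contribution = 0.3565 × 11.1% = 3.9572%.
Remaining for debt = 5.12% − 3.9572% = 1.1628%.
Rd × (1 − 34%) × 0.6435 = 1.1628%  ⇒  Rd = 2.7378%.

2.74%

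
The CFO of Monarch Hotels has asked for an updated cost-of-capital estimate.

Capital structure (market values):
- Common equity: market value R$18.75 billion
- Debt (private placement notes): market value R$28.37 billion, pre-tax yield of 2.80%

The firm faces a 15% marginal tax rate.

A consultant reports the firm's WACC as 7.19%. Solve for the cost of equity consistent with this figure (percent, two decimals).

Total capital V = 18.75 + 28.37 = 47.12.
Equity weight = 18.75/47.12 = 0.3979.
Private placement notes weight = 28.37/47.12 = 0.6021.
Debt contribution = 0.6021 × 2.8% × (1 − 15%) = 1.4329%.
Required equity contribution = 7.19% − 1.4329% = 5.7571%.
Re = 5.7571% / 0.3979 = 14.4679%.

14.47%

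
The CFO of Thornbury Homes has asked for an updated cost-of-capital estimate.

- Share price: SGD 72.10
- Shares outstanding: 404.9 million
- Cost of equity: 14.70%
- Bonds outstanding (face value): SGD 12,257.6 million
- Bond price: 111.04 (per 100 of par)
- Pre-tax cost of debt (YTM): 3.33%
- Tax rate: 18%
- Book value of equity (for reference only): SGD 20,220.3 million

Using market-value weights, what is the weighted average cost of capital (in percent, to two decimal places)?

Market value of equity E = 72.1 × 404.9m = 29193.29m. Market value of debt D = 12257.6m × 111.04/100 = 13610.83904m.
Total capital V = 29193.29 + 13610.83904 = 42804.12904.
Equity: weight = 29193.29/42804.12904 = 0.6820; cost = 14.7%.
Bonds outstanding: weight = 13610.83904/42804.12904 = 0.3180; after-tax cost = 3.33% × (1 − 18%) = 2.7306%.
WACC = 0.6820 × 14.7000% + 0.3180 × 2.7306% = 10.8940%.

10.89%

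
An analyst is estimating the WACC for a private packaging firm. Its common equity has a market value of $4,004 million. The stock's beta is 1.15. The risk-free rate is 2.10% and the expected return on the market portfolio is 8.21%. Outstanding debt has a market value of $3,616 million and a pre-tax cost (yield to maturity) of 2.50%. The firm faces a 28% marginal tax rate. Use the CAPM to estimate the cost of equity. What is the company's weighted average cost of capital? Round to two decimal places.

5.65%

Market risk premium = 8.21% − 2.1% = 6.11%.
Cost of equity via CAPM: Re = 2.1% + 1.15 × 6.11% = 9.1265%.
Total capital V = 4004 + 3616 = 7620.
Equity: weight = 4004/7620 = 0.5255; cost = 9.1265%.
Debt: weight = 3616/7620 = 0.4745; after-tax cost = 2.5% × (1 − 28%) = 1.8000%.
WACC = 0.5255 × 9.1265% + 0.4745 × 1.8000% = 5.6498%.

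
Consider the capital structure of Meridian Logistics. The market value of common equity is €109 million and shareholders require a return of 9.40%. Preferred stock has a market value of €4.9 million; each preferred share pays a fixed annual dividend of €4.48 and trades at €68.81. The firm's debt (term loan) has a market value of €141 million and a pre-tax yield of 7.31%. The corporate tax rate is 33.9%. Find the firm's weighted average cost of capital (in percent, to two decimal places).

6.82%

Cost of preferred: Rp = 4.48 / 68.81 = 6.5107%.
Total capital V = 109 + 4.9 + 141 = 254.9.
Equity: weight = 109/254.9 = 0.4276; cost = 9.4%.
Preferred: weight = 4.9/254.9 = 0.0192; cost = 6.5107%.
Term loan: weight = 141/254.9 = 0.5532; after-tax cost = 7.31% × (1 − 33.9%) = 4.8319%.
WACC = 0.4276 × 9.4000% + 0.0192 × 6.5107% + 0.5532 × 4.8319% = 6.8176%.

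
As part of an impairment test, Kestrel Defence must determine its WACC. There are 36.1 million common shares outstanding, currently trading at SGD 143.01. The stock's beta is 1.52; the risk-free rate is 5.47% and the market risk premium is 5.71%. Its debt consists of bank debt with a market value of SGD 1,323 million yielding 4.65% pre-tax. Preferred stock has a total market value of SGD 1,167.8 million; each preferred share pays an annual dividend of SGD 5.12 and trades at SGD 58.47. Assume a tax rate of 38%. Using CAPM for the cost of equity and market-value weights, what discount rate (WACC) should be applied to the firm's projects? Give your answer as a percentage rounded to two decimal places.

11.38%

Cost of equity via CAPM: Re = 5.47% + 1.52 × 5.71% = 14.1492%.
Cost of preferred: Rp = 5.12 / 58.47 = 8.7566%.
Market value of equity E = 143.01 × 36.1m = 5162.661m.
Total capital V = 5162.661 + 1167.8 + 1323 = 7653.461.
Equity: weight = 5162.661/7653.461 = 0.6746; cost = 14.1492%.
Preferred: weight = 1167.8/7653.461 = 0.1526; cost = 8.7566%.
Bank debt: weight = 1323/7653.461 = 0.1729; after-tax cost = 4.65% × (1 − 38%) = 2.8830%.
WACC = 0.6746 × 14.1492% + 0.1526 × 8.7566% + 0.1729 × 2.8830% = 11.3789%.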